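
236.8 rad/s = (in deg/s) 1 deg/s = 0.017453293 rad/s, so 236.8 rad/s = 236.8 / 0.017453293 = 13567.641 deg/s ≈ 1.357e+04 deg/s (4 s.f.). Final answer: 1.357e+04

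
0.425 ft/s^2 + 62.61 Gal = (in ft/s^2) 1 ft/s^2 = 0.3048 m/s^2, so 0.425 ft/s^2 = 0.425 * 0.3048 = 0.12954 m/s^2. 1 Gal = 0.01 m/s^2, so 62.61 Gal = 62.61 * 0.01 = 0.6261 m/s^2. Sum: 0.12954 + 0.6261 = 0.75564 m/s^2. 1 ft/s^2 = 0.3048 m/s^2, so 0.75564 m/s^2 = 0.75564 / 0.3048 = 2.4791339 ft/s^2 ≈ 2.479 ft/s^2 (4 s.f.). Final answer: 2.479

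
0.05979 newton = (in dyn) 5979. Check: 0.05979 newton = 0.05979 N. 1 dyn = 1e-05 N, so 0.05979 N = 0.05979 / 1e-05 = 5979 dyn.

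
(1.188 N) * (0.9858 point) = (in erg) 1.188 N is already in N. 1 point = 0.00035277778 m, so 0.9858 point = 0.9858 * 0.00035277778 = 0.00034776833 m. Combine: 1.188 N * 0.00034776833 m = 0.00041314878 J. 1 erg = 1e-07 J, so 0.00041314878 J = 0.00041314878 / 1e-07 = 4131.4878 erg ≈ 4131 erg (4 s.f.). Final answer: 4131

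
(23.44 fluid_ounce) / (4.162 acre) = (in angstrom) 411.6. Check: 1 fluid_ounce = 2.957353e-05 m^3, so 23.44 fluid_ounce = 23.44 * 2.957353e-05 = 0.00069320353 m^3. 1 acre = 4046.8564 m^2, so 4.162 acre = 4.162 * 4046.8564 = 16843.016 m^2. Combine: 0.00069320353 m^3 / 16843.016 m^2 = 4.1156733e-08 m. 1 angstrom = 1e-10 m, so 4.1156733e-08 m = 4.1156733e-08 / 1e-10 = 411.56733 angstrom ≈ 411.6 angstrom (4 s.f.).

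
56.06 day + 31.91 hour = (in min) 1 day = 86400 s, so 56.06 day = 56.06 * 86400 = 4843584 s. 1 hour = 3600 s, so 31.91 hour = 31.91 * 3600 = 114876 s. Sum: 4843584 + 114876 = 4958460 s. 1 min = 60 s, so 4958460 s = 4958460 / 60 = 82641 min ≈ 8.264e+04 min (4 s.f.). Final answer: 8.264e+04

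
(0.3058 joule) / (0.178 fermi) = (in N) 1.718e+15. Check: 0.3058 joule = 0.3058 J. 1 fermi = 1e-15 m, so 0.178 fermi = 0.178 * 1e-15 = 1.78e-16 m. Combine: 0.3058 J / 1.78e-16 m = 1.7179775e+15 N. Result: 1.7179775e+15 N ≈ 1.718e+15 N (4 s.f.).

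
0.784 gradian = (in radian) 0.01232. Check: 1 gradian = 0.015707963 rad, so 0.784 gradian = 0.784 * 0.015707963 = 0.012315043 rad. 0.012315043 rad = 0.012315043 radian ≈ 0.01232 radian (4 s.f.).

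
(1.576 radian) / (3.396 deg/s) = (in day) 1.576 radian = 1.576 rad. 1 deg/s = 0.017453293 rad/s, so 3.396 deg/s = 3.396 * 0.017453293 = 0.059271381 rad/s. Combine: 1.576 rad / 0.059271381 rad/s = 26.589561 s. 1 day = 86400 s, so 26.589561 s = 26.589561 / 86400 = 0.00030774955 day ≈ 0.0003077 day (4 s.f.). Final answer: 0.0003077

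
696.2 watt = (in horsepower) 0.9336. Check: 696.2 watt = 696.2 W. 1 horsepower = 745.69987 W, so 696.2 W = 696.2 / 745.69987 = 0.93361958 horsepower ≈ 0.9336 horsepower (4 s.f.).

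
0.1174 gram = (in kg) 0.0001174. Check: 1 gram = 0.001 kg, so 0.1174 gram = 0.1174 * 0.001 = 0.0001174 kg. Result: 0.0001174 kg.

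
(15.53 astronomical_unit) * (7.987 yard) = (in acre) 4.193e+09. Check: 1 astronomical_unit = 1.4959787e+11 m, so 15.53 astronomical_unit = 15.53 * 1.4959787e+11 = 2.3232549e+12 m. 1 yard = 0.9144 m, so 7.987 yard = 7.987 * 0.9144 = 7.3033128 m. Combine: 2.3232549e+12 m * 7.3033128 m = 1.6967457e+13 m^2. 1 acre = 4046.8564 m^2, so 1.6967457e+13 m^2 = 1.6967457e+13 / 4046.8564 = 4.1927501e+09 acre ≈ 4.193e+09 acre (4 s.f.).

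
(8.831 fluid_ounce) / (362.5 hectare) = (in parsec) 1 fluid_ounce = 2.957353e-05 m^3, so 8.831 fluid_ounce = 8.831 * 2.957353e-05 = 0.00026116384 m^3. 1 hectare = 10000 m^2, so 362.5 hectare = 362.5 * 10000 = 3625000 m^2. Combine: 0.00026116384 m^3 / 3625000 m^2 = 7.2045197e-11 m. 1 parsec = 3.0856776e+16 m, so 7.2045197e-11 m = 7.2045197e-11 / 3.0856776e+16 = 2.3348258e-27 parsec ≈ 2.335e-27 parsec (4 s.f.). Final answer: 2.335e-27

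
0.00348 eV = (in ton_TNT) 1 eV = 1.6021766e-19 J, so 0.00348 eV = 0.00348 * 1.6021766e-19 = 5.5755747e-22 J. 1 ton_TNT = 4.184e+09 J, so 5.5755747e-22 J = 5.5755747e-22 / 4.184e+09 = 1.3325943e-31 ton_TNT ≈ 1.333e-31 ton_TNT (4 s.f.). Final answer: 1.333e-31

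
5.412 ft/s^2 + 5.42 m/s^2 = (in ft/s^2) 1 ft/s^2 = 0.3048 m/s^2, so 5.412 ft/s^2 = 5.412 * 0.3048 = 1.6495776 m/s^2. 5.42 m/s^2 is already in m/s^2. Sum: 1.6495776 + 5.42 = 7.0695776 m/s^2. 1 ft/s^2 = 0.3048 m/s^2, so 7.0695776 m/s^2 = 7.0695776 / 0.3048 = 23.194152 ft/s^2 ≈ 23.19 ft/s^2 (4 s.f.). Final answer: 23.19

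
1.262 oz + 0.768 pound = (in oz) 1 oz = 0.028349523 kg, so 1.262 oz = 1.262 * 0.028349523 = 0.035777098 kg. 1 pound = 0.45359237 kg, so 0.768 pound = 0.768 * 0.45359237 = 0.34835894 kg. Sum: 0.035777098 + 0.34835894 = 0.38413604 kg. 1 oz = 0.028349523 kg, so 0.38413604 kg = 0.38413604 / 0.028349523 = 13.55 oz. Final answer: 13.55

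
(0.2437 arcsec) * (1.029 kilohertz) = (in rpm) 0.01161. Check: 1 arcsec = 4.8481368e-06 rad, so 0.2437 arcsec = 0.2437 * 4.8481368e-06 = 1.1814909e-06 rad. 1 kilohertz = 1000 Hz, so 1.029 kilohertz = 1.029 * 1000 = 1029 Hz. Combine: 1.1814909e-06 rad * 1029 Hz = 0.0012157542 rad/s. 1 rpm = 0.10471976 rad/s, so 0.0012157542 rad/s = 0.0012157542 / 0.10471976 = 0.011609597 rpm ≈ 0.01161 rpm (4 s.f.).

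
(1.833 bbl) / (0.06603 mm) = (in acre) 1.091. Check: 1 bbl = 0.15898729 m^3, so 1.833 bbl = 1.833 * 0.15898729 = 0.29142371 m^3. 1 mm = 0.001 m, so 0.06603 mm = 0.06603 * 0.001 = 6.603e-05 m. Combine: 0.29142371 m^3 / 6.603e-05 m = 4413.5046 m^2. 1 acre = 4046.8564 m^2, so 4413.5046 m^2 = 4413.5046 / 4046.8564 = 1.0906007 acre ≈ 1.091 acre (4 s.f.).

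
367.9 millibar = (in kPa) 36.79. Check: 1 millibar = 100 Pa, so 367.9 millibar = 367.9 * 100 = 36790 Pa. 1 kPa = 1000 Pa, so 36790 Pa = 36790 / 1000 = 36.79 kPa.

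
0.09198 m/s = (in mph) 1 mph = 0.44704 m/s, so 0.09198 m/s = 0.09198 / 0.44704 = 0.2057534 mph ≈ 0.2058 mph (4 s.f.). Final answer: 0.2058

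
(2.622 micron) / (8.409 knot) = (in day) 7.015e-12. Check: 1 micron = 1e-06 m, so 2.622 micron = 2.622 * 1e-06 = 2.622e-06 m. 1 knot = 0.51444444 m/s, so 8.409 knot = 8.409 * 0.51444444 = 4.3259633 m/s. Combine: 2.622e-06 m / 4.3259633 m/s = 6.0610777e-07 s. 1 day = 86400 s, so 6.0610777e-07 s = 6.0610777e-07 / 86400 = 7.0151363e-12 day ≈ 7.015e-12 day (4 s.f.).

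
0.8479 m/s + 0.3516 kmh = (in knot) 1.838. Check: 0.8479 m/s is already in m/s. 1 kmh = 0.27777778 m/s, so 0.3516 kmh = 0.3516 * 0.27777778 = 0.097666667 m/s. Sum: 0.8479 + 0.097666667 = 0.94556667 m/s. 1 knot = 0.51444444 m/s, so 0.94556667 m/s = 0.94556667 / 0.51444444 = 1.8380346 knot ≈ 1.838 knot (4 s.f.).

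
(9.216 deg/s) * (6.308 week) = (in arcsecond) 1.266e+11. Check: 1 deg/s = 0.017453293 rad/s, so 9.216 deg/s = 9.216 * 0.017453293 = 0.16084954 rad/s. 1 week = 604800 s, so 6.308 week = 6.308 * 604800 = 3815078.4 s. Combine: 0.16084954 rad/s * 3815078.4 s = 613653.62 rad. 1 arcsecond = 4.8481368e-06 rad, so 613653.62 rad = 613653.62 / 4.8481368e-06 = 1.2657515e+11 arcsecond ≈ 1.266e+11 arcsecond (4 s.f.).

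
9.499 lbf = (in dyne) 1 lbf = 4.4482216 N, so 9.499 lbf = 9.499 * 4.4482216 = 42.253657 N. 1 dyne = 1e-05 N, so 42.253657 N = 42.253657 / 1e-05 = 4225365.7 dyne ≈ 4.225e+06 dyne (4 s.f.). Final answer: 4.225e+06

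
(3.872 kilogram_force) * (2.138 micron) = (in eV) 1 kilogram_force = 9.80665 N, so 3.872 kilogram_force = 3.872 * 9.80665 = 37.971349 N. 1 micron = 1e-06 m, so 2.138 micron = 2.138 * 1e-06 = 2.138e-06 m. Combine: 37.971349 N * 2.138e-06 m = 8.1182744e-05 J. 1 eV = 1.6021766e-19 J, so 8.1182744e-05 J = 8.1182744e-05 / 1.6021766e-19 = 5.0670283e+14 eV ≈ 5.067e+14 eV (4 s.f.). Final answer: 5.067e+14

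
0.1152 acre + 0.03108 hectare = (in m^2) 777. Check: 1 acre = 4046.8564 m^2, so 0.1152 acre = 0.1152 * 4046.8564 = 466.19786 m^2. 1 hectare = 10000 m^2, so 0.03108 hectare = 0.03108 * 10000 = 310.8 m^2. Sum: 466.19786 + 310.8 = 776.99786 m^2. Result: 776.99786 m^2 ≈ 777 m^2 (4 s.f.).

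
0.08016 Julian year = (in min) 1 Julian year = 31557600 s, so 0.08016 Julian year = 0.08016 * 31557600 = 2529657.2 s. 1 min = 60 s, so 2529657.2 s = 2529657.2 / 60 = 42160.954 min ≈ 4.216e+04 min (4 s.f.). Final answer: 4.216e+04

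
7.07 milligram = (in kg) 1 milligram = 1e-06 kg, so 7.07 milligram = 7.07 * 1e-06 = 7.07e-06 kg. Result: 7.07e-06 kg. Final answer: 7.07e-06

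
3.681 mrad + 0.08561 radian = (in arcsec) 1.842e+04. Check: 1 mrad = 0.001 rad, so 3.681 mrad = 3.681 * 0.001 = 0.003681 rad. 0.08561 radian = 0.08561 rad. Sum: 0.003681 + 0.08561 = 0.089291 rad. 1 arcsec = 4.8481368e-06 rad, so 0.089291 rad = 0.089291 / 4.8481368e-06 = 18417.591 arcsec ≈ 1.842e+04 arcsec (4 s.f.).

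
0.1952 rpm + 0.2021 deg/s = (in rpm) 0.2289. Check: 1 rpm = 0.10471976 rad/s, so 0.1952 rpm = 0.1952 * 0.10471976 = 0.020441296 rad/s. 1 deg/s = 0.017453293 rad/s, so 0.2021 deg/s = 0.2021 * 0.017453293 = 0.0035273104 rad/s. Sum: 0.020441296 + 0.0035273104 = 0.023968607 rad/s. 1 rpm = 0.10471976 rad/s, so 0.023968607 rad/s = 0.023968607 / 0.10471976 = 0.22888333 rpm ≈ 0.2289 rpm (4 s.f.).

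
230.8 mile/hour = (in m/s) 103.2. Check: 1 mile/hour = 0.44704 m/s, so 230.8 mile/hour = 230.8 * 0.44704 = 103.17683 m/s. Result: 103.17683 m/s ≈ 103.2 m/s (4 s.f.).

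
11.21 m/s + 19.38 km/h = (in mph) 37.12. Check: 11.21 m/s is already in m/s. 1 km/h = 0.27777778 m/s, so 19.38 km/h = 19.38 * 0.27777778 = 5.3833333 m/s. Sum: 11.21 + 5.3833333 = 16.593333 m/s. 1 mph = 0.44704 m/s, so 16.593333 m/s = 16.593333 / 0.44704 = 37.11823 mph ≈ 37.12 mph (4 s.f.).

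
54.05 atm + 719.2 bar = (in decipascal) 7.74e+08. Check: 1 atm = 101325 Pa, so 54.05 atm = 54.05 * 101325 = 5476616.2 Pa. 1 bar = 100000 Pa, so 719.2 bar = 719.2 * 100000 = 71920000 Pa. Sum: 5476616.2 + 71920000 = 77396616 Pa. 1 decipascal = 0.1 Pa, so 77396616 Pa = 77396616 / 0.1 = 7.7396616e+08 decipascal ≈ 7.74e+08 decipascal (4 s.f.).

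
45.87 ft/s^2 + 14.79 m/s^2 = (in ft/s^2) 1 ft/s^2 = 0.3048 m/s^2, so 45.87 ft/s^2 = 45.87 * 0.3048 = 13.981176 m/s^2. 14.79 m/s^2 is already in m/s^2. Sum: 13.981176 + 14.79 = 28.771176 m/s^2. 1 ft/s^2 = 0.3048 m/s^2, so 28.771176 m/s^2 = 28.771176 / 0.3048 = 94.393622 ft/s^2 ≈ 94.39 ft/s^2 (4 s.f.). Final answer: 94.39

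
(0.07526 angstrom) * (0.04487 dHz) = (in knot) 1 angstrom = 1e-10 m, so 0.07526 angstrom = 0.07526 * 1e-10 = 7.526e-12 m. 1 dHz = 0.1 Hz, so 0.04487 dHz = 0.04487 * 0.1 = 0.004487 Hz. Combine: 7.526e-12 m * 0.004487 Hz = 3.3769162e-14 m/s. 1 knot = 0.51444444 m/s, so 3.3769162e-14 m/s = 3.3769162e-14 / 0.51444444 = 6.5642e-14 knot ≈ 6.564e-14 knot (4 s.f.). Final answer: 6.564e-14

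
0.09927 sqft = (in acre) 2.279e-06. Check: 1 sqft = 0.09290304 m^2, so 0.09927 sqft = 0.09927 * 0.09290304 = 0.0092224848 m^2. 1 acre = 4046.8564 m^2, so 0.0092224848 m^2 = 0.0092224848 / 4046.8564 = 2.2789256e-06 acre ≈ 2.279e-06 acre (4 s.f.).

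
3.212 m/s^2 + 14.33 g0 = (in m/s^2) 143.7. Check: 3.212 m/s^2 is already in m/s^2. 1 g0 = 9.80665 m/s^2, so 14.33 g0 = 14.33 * 9.80665 = 140.52929 m/s^2. Sum: 3.212 + 140.52929 = 143.74129 m/s^2. Result: 143.74129 m/s^2 ≈ 143.7 m/s^2 (4 s.f.).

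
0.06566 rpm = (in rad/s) 1 rpm = 0.10471976 rad/s, so 0.06566 rpm = 0.06566 * 0.10471976 = 0.0068758991 rad/s. Result: 0.0068758991 rad/s ≈ 0.006876 rad/s (4 s.f.). Final answer: 0.006876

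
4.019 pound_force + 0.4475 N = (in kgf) 1.869. Check: 1 pound_force = 4.4482216 N, so 4.019 pound_force = 4.019 * 4.4482216 = 17.877403 N. 0.4475 N is already in N. Sum: 17.877403 + 0.4475 = 18.324903 N. 1 kgf = 9.80665 N, so 18.324903 N = 18.324903 / 9.80665 = 1.86862 kgf ≈ 1.869 kgf (4 s.f.).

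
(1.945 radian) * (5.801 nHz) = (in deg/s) 1.945 radian = 1.945 rad. 1 nHz = 1e-09 Hz, so 5.801 nHz = 5.801 * 1e-09 = 5.801e-09 Hz. Combine: 1.945 rad * 5.801e-09 Hz = 1.1282945e-08 rad/s. 1 deg/s = 0.017453293 rad/s, so 1.1282945e-08 rad/s = 1.1282945e-08 / 0.017453293 = 6.4646513e-07 deg/s ≈ 6.465e-07 deg/s (4 s.f.). Final answer: 6.465e-07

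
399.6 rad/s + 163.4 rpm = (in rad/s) 399.6 rad/s is already in rad/s. 1 rpm = 0.10471976 rad/s, so 163.4 rpm = 163.4 * 0.10471976 = 17.111208 rad/s. Sum: 399.6 + 17.111208 = 416.71121 rad/s. Result: 416.71121 rad/s ≈ 416.7 rad/s (4 s.f.). Final answer: 416.7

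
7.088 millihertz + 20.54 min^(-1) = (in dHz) 3.494. Check: 1 millihertz = 0.001 Hz, so 7.088 millihertz = 7.088 * 0.001 = 0.007088 Hz. 1 min^(-1) = 0.016666667 Hz, so 20.54 min^(-1) = 20.54 * 0.016666667 = 0.34233333 Hz. Sum: 0.007088 + 0.34233333 = 0.34942133 Hz. 1 dHz = 0.1 Hz, so 0.34942133 Hz = 0.34942133 / 0.1 = 3.4942133 dHz ≈ 3.494 dHz (4 s.f.).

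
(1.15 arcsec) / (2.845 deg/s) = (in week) 1.857e-10. Check: 1 arcsec = 4.8481368e-06 rad, so 1.15 arcsec = 1.15 * 4.8481368e-06 = 5.5753573e-06 rad. 1 deg/s = 0.017453293 rad/s, so 2.845 deg/s = 2.845 * 0.017453293 = 0.049654617 rad/s. Combine: 5.5753573e-06 rad / 0.049654617 rad/s = 0.00011228276 s. 1 week = 604800 s, so 0.00011228276 s = 0.00011228276 / 604800 = 1.8565271e-10 week ≈ 1.857e-10 week (4 s.f.).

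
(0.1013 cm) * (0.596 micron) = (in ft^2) 1 cm = 0.01 m, so 0.1013 cm = 0.1013 * 0.01 = 0.001013 m. 1 micron = 1e-06 m, so 0.596 micron = 0.596 * 1e-06 = 5.96e-07 m. Combine: 0.001013 m * 5.96e-07 m = 6.03748e-10 m^2. 1 ft^2 = 0.09290304 m^2, so 6.03748e-10 m^2 = 6.03748e-10 / 0.09290304 = 6.4986894e-09 ft^2 ≈ 6.499e-09 ft^2 (4 s.f.). Final answer: 6.499e-09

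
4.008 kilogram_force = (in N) 1 kilogram_force = 9.80665 N, so 4.008 kilogram_force = 4.008 * 9.80665 = 39.305053 N. Result: 39.305053 N ≈ 39.31 N (4 s.f.). Final answer: 39.31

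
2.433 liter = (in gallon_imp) 1 liter = 0.001 m^3, so 2.433 liter = 2.433 * 0.001 = 0.002433 m^3. 1 gallon_imp = 0.00454609 m^3, so 0.002433 m^3 = 0.002433 / 0.00454609 = 0.53518518 gallon_imp ≈ 0.5352 gallon_imp (4 s.f.). Final answer: 0.5352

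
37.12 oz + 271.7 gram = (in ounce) 46.7. Check: 1 oz = 0.028349523 kg, so 37.12 oz = 37.12 * 0.028349523 = 1.0523343 kg. 1 gram = 0.001 kg, so 271.7 gram = 271.7 * 0.001 = 0.2717 kg. Sum: 1.0523343 + 0.2717 = 1.3240343 kg. 1 ounce = 0.028349523 kg, so 1.3240343 kg = 1.3240343 / 0.028349523 = 46.703935 ounce ≈ 46.7 ounce (4 s.f.).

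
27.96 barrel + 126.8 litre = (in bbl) 1 barrel = 0.15898729 m^3, so 27.96 barrel = 27.96 * 0.15898729 = 4.4452848 m^3. 1 litre = 0.001 m^3, so 126.8 litre = 126.8 * 0.001 = 0.1268 m^3. Sum: 4.4452848 + 0.1268 = 4.5720848 m^3. 1 bbl = 0.15898729 m^3, so 4.5720848 m^3 = 4.5720848 / 0.15898729 = 28.757548 bbl ≈ 28.76 bbl (4 s.f.). Final answer: 28.76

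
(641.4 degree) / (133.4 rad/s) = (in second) 1 degree = 0.017453293 rad, so 641.4 degree = 641.4 * 0.017453293 = 11.194542 rad. 133.4 rad/s is already in rad/s. Combine: 11.194542 rad / 133.4 rad/s = 0.083917105 s. 0.083917105 s = 0.083917105 second ≈ 0.08392 second (4 s.f.). Final answer: 0.08392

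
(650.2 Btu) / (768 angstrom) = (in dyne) 8.932e+17. Check: 1 Btu = 1055.0559 J, so 650.2 Btu = 650.2 * 1055.0559 = 685997.32 J. 1 angstrom = 1e-10 m, so 768 angstrom = 768 * 1e-10 = 7.68e-08 m. Combine: 685997.32 J / 7.68e-08 m = 8.9322567e+12 N. 1 dyne = 1e-05 N, so 8.9322567e+12 N = 8.9322567e+12 / 1e-05 = 8.9322567e+17 dyne ≈ 8.932e+17 dyne (4 s.f.).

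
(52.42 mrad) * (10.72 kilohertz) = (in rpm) 1 mrad = 0.001 rad, so 52.42 mrad = 52.42 * 0.001 = 0.05242 rad. 1 kilohertz = 1000 Hz, so 10.72 kilohertz = 10.72 * 1000 = 10720 Hz. Combine: 0.05242 rad * 10720 Hz = 561.9424 rad/s. 1 rpm = 0.10471976 rad/s, so 561.9424 rad/s = 561.9424 / 0.10471976 = 5366.1546 rpm ≈ 5366 rpm (4 s.f.). Final answer: 5366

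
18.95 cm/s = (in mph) 0.4239. Check: 1 cm/s = 0.01 m/s, so 18.95 cm/s = 18.95 * 0.01 = 0.1895 m/s. 1 mph = 0.44704 m/s, so 0.1895 m/s = 0.1895 / 0.44704 = 0.42389943 mph ≈ 0.4239 mph (4 s.f.).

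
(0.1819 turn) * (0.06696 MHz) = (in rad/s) 1 turn = 6.2831853 rad, so 0.1819 turn = 0.1819 * 6.2831853 = 1.1429114 rad. 1 MHz = 1000000 Hz, so 0.06696 MHz = 0.06696 * 1000000 = 66960 Hz. Combine: 1.1429114 rad * 66960 Hz = 76529.348 rad/s. Result: 76529.348 rad/s ≈ 7.653e+04 rad/s (4 s.f.). Final answer: 7.653e+04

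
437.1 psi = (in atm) 1 psi = 6894.7573 Pa, so 437.1 psi = 437.1 * 6894.7573 = 3013698.4 Pa. 1 atm = 101325 Pa, so 3013698.4 Pa = 3013698.4 / 101325 = 29.742891 atm ≈ 29.74 atm (4 s.f.). Final answer: 29.74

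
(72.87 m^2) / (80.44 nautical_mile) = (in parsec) 72.87 m^2 is already in m^2. 1 nautical_mile = 1852 m, so 80.44 nautical_mile = 80.44 * 1852 = 148974.88 m. Combine: 72.87 m^2 / 148974.88 m = 0.00048914287 m. 1 parsec = 3.0856776e+16 m, so 0.00048914287 m = 0.00048914287 / 3.0856776e+16 = 1.5852041e-20 parsec ≈ 1.585e-20 parsec (4 s.f.). Final answer: 1.585e-20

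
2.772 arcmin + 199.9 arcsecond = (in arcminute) 1 arcmin = 0.00029088821 rad, so 2.772 arcmin = 2.772 * 0.00029088821 = 0.00080634211 rad. 1 arcsecond = 4.8481368e-06 rad, so 199.9 arcsecond = 199.9 * 4.8481368e-06 = 0.00096914255 rad. Sum: 0.00080634211 + 0.00096914255 = 0.0017754847 rad. 1 arcminute = 0.00029088821 rad, so 0.0017754847 rad = 0.0017754847 / 0.00029088821 = 6.1036667 arcminute ≈ 6.104 arcminute (4 s.f.). Final answer: 6.104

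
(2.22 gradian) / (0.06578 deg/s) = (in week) 5.022e-05. Check: 1 gradian = 0.015707963 rad, so 2.22 gradian = 2.22 * 0.015707963 = 0.034871678 rad. 1 deg/s = 0.017453293 rad/s, so 0.06578 deg/s = 0.06578 * 0.017453293 = 0.0011480776 rad/s. Combine: 0.034871678 rad / 0.0011480776 rad/s = 30.373974 s. 1 week = 604800 s, so 30.373974 s = 30.373974 / 604800 = 5.0221518e-05 week ≈ 5.022e-05 week (4 s.f.).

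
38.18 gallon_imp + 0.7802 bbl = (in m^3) 1 gallon_imp = 0.00454609 m^3, so 38.18 gallon_imp = 38.18 * 0.00454609 = 0.17356972 m^3. 1 bbl = 0.15898729 m^3, so 0.7802 bbl = 0.7802 * 0.15898729 = 0.12404189 m^3. Sum: 0.17356972 + 0.12404189 = 0.2976116 m^3. Result: 0.2976116 m^3 ≈ 0.2976 m^3 (4 s.f.). Final answer: 0.2976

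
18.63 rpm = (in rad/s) 1.951. Check: 1 rpm = 0.10471976 rad/s, so 18.63 rpm = 18.63 * 0.10471976 = 1.950929 rad/s. Result: 1.950929 rad/s ≈ 1.951 rad/s (4 s.f.).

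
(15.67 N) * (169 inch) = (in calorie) 16.08. Check: 15.67 N is already in N. 1 inch = 0.0254 m, so 169 inch = 169 * 0.0254 = 4.2926 m. Combine: 15.67 N * 4.2926 m = 67.265042 J. 1 calorie = 4.184 J, so 67.265042 J = 67.265042 / 4.184 = 16.076731 calorie ≈ 16.08 calorie (4 s.f.).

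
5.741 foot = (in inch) 68.89. Check: 1 foot = 0.3048 m, so 5.741 foot = 5.741 * 0.3048 = 1.7498568 m. 1 inch = 0.0254 m, so 1.7498568 m = 1.7498568 / 0.0254 = 68.892 inch ≈ 68.89 inch (4 s.f.).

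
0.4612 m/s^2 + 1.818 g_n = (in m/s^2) 0.4612 m/s^2 is already in m/s^2. 1 g_n = 9.80665 m/s^2, so 1.818 g_n = 1.818 * 9.80665 = 17.82849 m/s^2. Sum: 0.4612 + 17.82849 = 18.28969 m/s^2. Result: 18.28969 m/s^2 ≈ 18.29 m/s^2 (4 s.f.). Final answer: 18.29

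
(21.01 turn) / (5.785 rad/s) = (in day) 1 turn = 6.2831853 rad, so 21.01 turn = 21.01 * 6.2831853 = 132.00972 rad. 5.785 rad/s is already in rad/s. Combine: 132.00972 rad / 5.785 rad/s = 22.819313 s. 1 day = 86400 s, so 22.819313 s = 22.819313 / 86400 = 0.00026411241 day ≈ 0.0002641 day (4 s.f.). Final answer: 0.0002641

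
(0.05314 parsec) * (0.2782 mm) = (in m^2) 1 parsec = 3.0856776e+16 m, so 0.05314 parsec = 0.05314 * 3.0856776e+16 = 1.6397291e+15 m. 1 mm = 0.001 m, so 0.2782 mm = 0.2782 * 0.001 = 0.0002782 m. Combine: 1.6397291e+15 m * 0.0002782 m = 4.5617263e+11 m^2. Result: 4.5617263e+11 m^2 ≈ 4.562e+11 m^2 (4 s.f.). Final answer: 4.562e+11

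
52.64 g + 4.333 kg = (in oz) 154.7. Check: 1 g = 0.001 kg, so 52.64 g = 52.64 * 0.001 = 0.05264 kg. 4.333 kg is already in kg. Sum: 0.05264 + 4.333 = 4.38564 kg. 1 oz = 0.028349523 kg, so 4.38564 kg = 4.38564 / 0.028349523 = 154.6989 oz ≈ 154.7 oz (4 s.f.).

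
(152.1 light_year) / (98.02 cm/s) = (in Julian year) 4.652e+10. Check: 1 light_year = 9.4607305e+15 m, so 152.1 light_year = 152.1 * 9.4607305e+15 = 1.4389771e+18 m. 1 cm/s = 0.01 m/s, so 98.02 cm/s = 98.02 * 0.01 = 0.9802 m/s. Combine: 1.4389771e+18 m / 0.9802 m/s = 1.4680444e+18 s. 1 Julian year = 31557600 s, so 1.4680444e+18 s = 1.4680444e+18 / 31557600 = 4.6519519e+10 Julian year ≈ 4.652e+10 Julian year (4 s.f.).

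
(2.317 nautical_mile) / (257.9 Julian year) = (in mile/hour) 1.179e-06. Check: 1 nautical_mile = 1852 m, so 2.317 nautical_mile = 2.317 * 1852 = 4291.084 m. 1 Julian year = 31557600 s, so 257.9 Julian year = 257.9 * 31557600 = 8.138705e+09 s. Combine: 4291.084 m / 8.138705e+09 s = 5.2724407e-07 m/s. 1 mile/hour = 0.44704 m/s, so 5.2724407e-07 m/s = 5.2724407e-07 / 0.44704 = 1.1794114e-06 mile/hour ≈ 1.179e-06 mile/hour (4 s.f.).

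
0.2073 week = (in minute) 2090. Check: 1 week = 604800 s, so 0.2073 week = 0.2073 * 604800 = 125375.04 s. 1 minute = 60 s, so 125375.04 s = 125375.04 / 60 = 2089.584 minute ≈ 2090 minute (4 s.f.).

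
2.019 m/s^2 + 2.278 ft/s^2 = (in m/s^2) 2.713. Check: 2.019 m/s^2 is already in m/s^2. 1 ft/s^2 = 0.3048 m/s^2, so 2.278 ft/s^2 = 2.278 * 0.3048 = 0.6943344 m/s^2. Sum: 2.019 + 0.6943344 = 2.7133344 m/s^2. Result: 2.7133344 m/s^2 ≈ 2.713 m/s^2 (4 s.f.).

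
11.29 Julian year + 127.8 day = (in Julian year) 1 Julian year = 31557600 s, so 11.29 Julian year = 11.29 * 31557600 = 3.562853e+08 s. 1 day = 86400 s, so 127.8 day = 127.8 * 86400 = 11041920 s. Sum: 3.562853e+08 + 11041920 = 3.6732722e+08 s. 1 Julian year = 31557600 s, so 3.6732722e+08 s = 3.6732722e+08 / 31557600 = 11.639897 Julian year ≈ 11.64 Julian year (4 s.f.). Final answer: 11.64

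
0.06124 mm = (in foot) 0.0002009. Check: 1 mm = 0.001 m, so 0.06124 mm = 0.06124 * 0.001 = 6.124e-05 m. 1 foot = 0.3048 m, so 6.124e-05 m = 6.124e-05 / 0.3048 = 0.00020091864 foot ≈ 0.0002009 foot (4 s.f.).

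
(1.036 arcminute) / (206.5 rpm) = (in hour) 3.871e-09. Check: 1 arcminute = 0.00029088821 rad, so 1.036 arcminute = 1.036 * 0.00029088821 = 0.00030136018 rad. 1 rpm = 0.10471976 rad/s, so 206.5 rpm = 206.5 * 0.10471976 = 21.624629 rad/s. Combine: 0.00030136018 rad / 21.624629 rad/s = 1.393597e-05 s. 1 hour = 3600 s, so 1.393597e-05 s = 1.393597e-05 / 3600 = 3.8711027e-09 hour ≈ 3.871e-09 hour (4 s.f.).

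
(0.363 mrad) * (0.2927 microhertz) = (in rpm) 1.015e-09. Check: 1 mrad = 0.001 rad, so 0.363 mrad = 0.363 * 0.001 = 0.000363 rad. 1 microhertz = 1e-06 Hz, so 0.2927 microhertz = 0.2927 * 1e-06 = 2.927e-07 Hz. Combine: 0.000363 rad * 2.927e-07 Hz = 1.062501e-10 rad/s. 1 rpm = 0.10471976 rad/s, so 1.062501e-10 rad/s = 1.062501e-10 / 0.10471976 = 1.0146137e-09 rpm ≈ 1.015e-09 rpm (4 s.f.).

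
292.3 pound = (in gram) 1 pound = 0.45359237 kg, so 292.3 pound = 292.3 * 0.45359237 = 132.58505 kg. 1 gram = 0.001 kg, so 132.58505 kg = 132.58505 / 0.001 = 132585.05 gram ≈ 1.326e+05 gram (4 s.f.). Final answer: 1.326e+05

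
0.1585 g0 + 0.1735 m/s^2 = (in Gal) 1 g0 = 9.80665 m/s^2, so 0.1585 g0 = 0.1585 * 9.80665 = 1.554354 m/s^2. 0.1735 m/s^2 is already in m/s^2. Sum: 1.554354 + 0.1735 = 1.727854 m/s^2. 1 Gal = 0.01 m/s^2, so 1.727854 m/s^2 = 1.727854 / 0.01 = 172.7854 Gal ≈ 172.8 Gal (4 s.f.). Final answer: 172.8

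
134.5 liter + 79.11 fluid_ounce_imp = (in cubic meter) 1 liter = 0.001 m^3, so 134.5 liter = 134.5 * 0.001 = 0.1345 m^3. 1 fluid_ounce_imp = 2.8413063e-05 m^3, so 79.11 fluid_ounce_imp = 79.11 * 2.8413063e-05 = 0.0022477574 m^3. Sum: 0.1345 + 0.0022477574 = 0.13674776 m^3. 0.13674776 m^3 = 0.13674776 cubic meter ≈ 0.1367 cubic meter (4 s.f.). Final answer: 0.1367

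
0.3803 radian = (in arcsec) 0.3803 radian = 0.3803 rad. 1 arcsec = 4.8481368e-06 rad, so 0.3803 rad = 0.3803 / 4.8481368e-06 = 78442.506 arcsec ≈ 7.844e+04 arcsec (4 s.f.). Final answer: 7.844e+04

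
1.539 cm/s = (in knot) 0.02992. Check: 1 cm/s = 0.01 m/s, so 1.539 cm/s = 1.539 * 0.01 = 0.01539 m/s. 1 knot = 0.51444444 m/s, so 0.01539 m/s = 0.01539 / 0.51444444 = 0.029915767 knot ≈ 0.02992 knot (4 s.f.).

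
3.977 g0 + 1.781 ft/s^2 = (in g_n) 4.032. Check: 1 g0 = 9.80665 m/s^2, so 3.977 g0 = 3.977 * 9.80665 = 39.001047 m/s^2. 1 ft/s^2 = 0.3048 m/s^2, so 1.781 ft/s^2 = 1.781 * 0.3048 = 0.5428488 m/s^2. Sum: 39.001047 + 0.5428488 = 39.543896 m/s^2. 1 g_n = 9.80665 m/s^2, so 39.543896 m/s^2 = 39.543896 / 9.80665 = 4.0323552 g_n ≈ 4.032 g_n (4 s.f.).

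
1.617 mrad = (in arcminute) 1 mrad = 0.001 rad, so 1.617 mrad = 1.617 * 0.001 = 0.001617 rad. 1 arcminute = 0.00029088821 rad, so 0.001617 rad = 0.001617 / 0.00029088821 = 5.5588365 arcminute ≈ 5.559 arcminute (4 s.f.). Final answer: 5.559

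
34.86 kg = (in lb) 76.85. Check: 1 lb = 0.45359237 kg, so 34.86 kg = 34.86 / 0.45359237 = 76.853145 lb ≈ 76.85 lb (4 s.f.).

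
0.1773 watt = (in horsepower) 0.0002378. Check: 0.1773 watt = 0.1773 W. 1 horsepower = 745.69987 W, so 0.1773 W = 0.1773 / 745.69987 = 0.00023776322 horsepower ≈ 0.0002378 horsepower (4 s.f.).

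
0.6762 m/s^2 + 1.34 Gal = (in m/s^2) 0.6762 m/s^2 is already in m/s^2. 1 Gal = 0.01 m/s^2, so 1.34 Gal = 1.34 * 0.01 = 0.0134 m/s^2. Sum: 0.6762 + 0.0134 = 0.6896 m/s^2. Result: 0.6896 m/s^2. Final answer: 0.6896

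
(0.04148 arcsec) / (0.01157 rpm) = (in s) 1 arcsec = 4.8481368e-06 rad, so 0.04148 arcsec = 0.04148 * 4.8481368e-06 = 2.0110071e-07 rad. 1 rpm = 0.10471976 rad/s, so 0.01157 rpm = 0.01157 * 0.10471976 = 0.0012116076 rad/s. Combine: 2.0110071e-07 rad / 0.0012116076 rad/s = 0.00016597842 s. Result: 0.00016597842 s ≈ 0.000166 s (4 s.f.). Final answer: 0.000166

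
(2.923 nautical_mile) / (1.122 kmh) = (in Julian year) 1 nautical_mile = 1852 m, so 2.923 nautical_mile = 2.923 * 1852 = 5413.396 m. 1 kmh = 0.27777778 m/s, so 1.122 kmh = 1.122 * 0.27777778 = 0.31166667 m/s. Combine: 5413.396 m / 0.31166667 m/s = 17369.185 s. 1 Julian year = 31557600 s, so 17369.185 s = 17369.185 / 31557600 = 0.00055039626 Julian year ≈ 0.0005504 Julian year (4 s.f.). Final answer: 0.0005504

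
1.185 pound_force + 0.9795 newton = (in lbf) 1 pound_force = 4.4482216 N, so 1.185 pound_force = 1.185 * 4.4482216 = 5.2711426 N. 0.9795 newton = 0.9795 N. Sum: 5.2711426 + 0.9795 = 6.2506426 N. 1 lbf = 4.4482216 N, so 6.2506426 N = 6.2506426 / 4.4482216 = 1.4052004 lbf ≈ 1.405 lbf (4 s.f.). Final answer: 1.405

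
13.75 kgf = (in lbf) 1 kgf = 9.80665 N, so 13.75 kgf = 13.75 * 9.80665 = 134.84144 N. 1 lbf = 4.4482216 N, so 134.84144 N = 134.84144 / 4.4482216 = 30.313561 lbf ≈ 30.31 lbf (4 s.f.). Final answer: 30.31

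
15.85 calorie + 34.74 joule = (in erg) 1.011e+09. Check: 1 calorie = 4.184 J, so 15.85 calorie = 15.85 * 4.184 = 66.3164 J. 34.74 joule = 34.74 J. Sum: 66.3164 + 34.74 = 101.0564 J. 1 erg = 1e-07 J, so 101.0564 J = 101.0564 / 1e-07 = 1.010564e+09 erg ≈ 1.011e+09 erg (4 s.f.).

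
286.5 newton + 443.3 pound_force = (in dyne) 286.5 newton = 286.5 N. 1 pound_force = 4.4482216 N, so 443.3 pound_force = 443.3 * 4.4482216 = 1971.8966 N. Sum: 286.5 + 1971.8966 = 2258.3966 N. 1 dyne = 1e-05 N, so 2258.3966 N = 2258.3966 / 1e-05 = 2.2583966e+08 dyne ≈ 2.258e+08 dyne (4 s.f.). Final answer: 2.258e+08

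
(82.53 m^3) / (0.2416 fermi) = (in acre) 8.441e+13. Check: 82.53 m^3 is already in m^3. 1 fermi = 1e-15 m, so 0.2416 fermi = 0.2416 * 1e-15 = 2.416e-16 m. Combine: 82.53 m^3 / 2.416e-16 m = 3.4159768e+17 m^2. 1 acre = 4046.8564 m^2, so 3.4159768e+17 m^2 = 3.4159768e+17 / 4046.8564 = 8.4410626e+13 acre ≈ 8.441e+13 acre (4 s.f.).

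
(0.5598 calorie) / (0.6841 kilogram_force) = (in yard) 0.3818. Check: 1 calorie = 4.184 J, so 0.5598 calorie = 0.5598 * 4.184 = 2.3422032 J. 1 kilogram_force = 9.80665 N, so 0.6841 kilogram_force = 0.6841 * 9.80665 = 6.7087293 N. Combine: 2.3422032 J / 6.7087293 N = 0.3491277 m. 1 yard = 0.9144 m, so 0.3491277 m = 0.3491277 / 0.9144 = 0.38181069 yard ≈ 0.3818 yard (4 s.f.).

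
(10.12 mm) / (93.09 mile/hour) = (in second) 1 mm = 0.001 m, so 10.12 mm = 10.12 * 0.001 = 0.01012 m. 1 mile/hour = 0.44704 m/s, so 93.09 mile/hour = 93.09 * 0.44704 = 41.614954 m/s. Combine: 0.01012 m / 41.614954 m/s = 0.00024318182 s. 0.00024318182 s = 0.00024318182 second ≈ 0.0002432 second (4 s.f.). Final answer: 0.0002432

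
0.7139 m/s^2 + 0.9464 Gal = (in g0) 0.07376. Check: 0.7139 m/s^2 is already in m/s^2. 1 Gal = 0.01 m/s^2, so 0.9464 Gal = 0.9464 * 0.01 = 0.009464 m/s^2. Sum: 0.7139 + 0.009464 = 0.723364 m/s^2. 1 g0 = 9.80665 m/s^2, so 0.723364 m/s^2 = 0.723364 / 9.80665 = 0.0737626 g0 ≈ 0.07376 g0 (4 s.f.).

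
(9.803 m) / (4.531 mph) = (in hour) 9.803 m is already in m. 1 mph = 0.44704 m/s, so 4.531 mph = 4.531 * 0.44704 = 2.0255382 m/s. Combine: 9.803 m / 2.0255382 m/s = 4.8397013 s. 1 hour = 3600 s, so 4.8397013 s = 4.8397013 / 3600 = 0.0013443615 hour ≈ 0.001344 hour (4 s.f.). Final answer: 0.001344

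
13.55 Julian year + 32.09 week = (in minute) 7.45e+06. Check: 1 Julian year = 31557600 s, so 13.55 Julian year = 13.55 * 31557600 = 4.2760548e+08 s. 1 week = 604800 s, so 32.09 week = 32.09 * 604800 = 19408032 s. Sum: 4.2760548e+08 + 19408032 = 4.4701351e+08 s. 1 minute = 60 s, so 4.4701351e+08 s = 4.4701351e+08 / 60 = 7450225.2 minute ≈ 7.45e+06 minute (4 s.f.).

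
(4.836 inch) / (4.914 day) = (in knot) 1 inch = 0.0254 m, so 4.836 inch = 4.836 * 0.0254 = 0.1228344 m. 1 day = 86400 s, so 4.914 day = 4.914 * 86400 = 424569.6 s. Combine: 0.1228344 m / 424569.6 s = 2.8931511e-07 m/s. 1 knot = 0.51444444 m/s, so 2.8931511e-07 m/s = 2.8931511e-07 / 0.51444444 = 5.6238358e-07 knot ≈ 5.624e-07 knot (4 s.f.). Final answer: 5.624e-07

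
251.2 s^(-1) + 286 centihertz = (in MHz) 251.2 s^(-1) = 251.2 Hz. 1 centihertz = 0.01 Hz, so 286 centihertz = 286 * 0.01 = 2.86 Hz. Sum: 251.2 + 2.86 = 254.06 Hz. 1 MHz = 1000000 Hz, so 254.06 Hz = 254.06 / 1000000 = 0.00025406 MHz ≈ 0.0002541 MHz (4 s.f.). Final answer: 0.0002541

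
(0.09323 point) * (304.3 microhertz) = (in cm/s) 1.001e-06. Check: 1 point = 0.00035277778 m, so 0.09323 point = 0.09323 * 0.00035277778 = 3.2889472e-05 m. 1 microhertz = 1e-06 Hz, so 304.3 microhertz = 304.3 * 1e-06 = 0.0003043 Hz. Combine: 3.2889472e-05 m * 0.0003043 Hz = 1.0008266e-08 m/s. 1 cm/s = 0.01 m/s, so 1.0008266e-08 m/s = 1.0008266e-08 / 0.01 = 1.0008266e-06 cm/s ≈ 1.001e-06 cm/s (4 s.f.).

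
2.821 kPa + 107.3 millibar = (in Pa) 1.355e+04. Check: 1 kPa = 1000 Pa, so 2.821 kPa = 2.821 * 1000 = 2821 Pa. 1 millibar = 100 Pa, so 107.3 millibar = 107.3 * 100 = 10730 Pa. Sum: 2821 + 10730 = 13551 Pa. Result: 13551 Pa ≈ 1.355e+04 Pa (4 s.f.).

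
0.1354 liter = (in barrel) 1 liter = 0.001 m^3, so 0.1354 liter = 0.1354 * 0.001 = 0.0001354 m^3. 1 barrel = 0.15898729 m^3, so 0.0001354 m^3 = 0.0001354 / 0.15898729 = 0.00085164038 barrel ≈ 0.0008516 barrel (4 s.f.). Final answer: 0.0008516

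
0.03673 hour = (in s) 1 hour = 3600 s, so 0.03673 hour = 0.03673 * 3600 = 132.228 s. Result: 132.228 s ≈ 132.2 s (4 s.f.). Final answer: 132.2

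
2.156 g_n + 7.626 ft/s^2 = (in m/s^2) 1 g_n = 9.80665 m/s^2, so 2.156 g_n = 2.156 * 9.80665 = 21.143137 m/s^2. 1 ft/s^2 = 0.3048 m/s^2, so 7.626 ft/s^2 = 7.626 * 0.3048 = 2.3244048 m/s^2. Sum: 21.143137 + 2.3244048 = 23.467542 m/s^2. Result: 23.467542 m/s^2 ≈ 23.47 m/s^2 (4 s.f.). Final answer: 23.47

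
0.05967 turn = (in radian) 0.3749. Check: 1 turn = 6.2831853 rad, so 0.05967 turn = 0.05967 * 6.2831853 = 0.37491767 rad. 0.37491767 rad = 0.37491767 radian ≈ 0.3749 radian (4 s.f.).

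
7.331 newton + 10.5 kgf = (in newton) 7.331 newton = 7.331 N. 1 kgf = 9.80665 N, so 10.5 kgf = 10.5 * 9.80665 = 102.96983 N. Sum: 7.331 + 102.96983 = 110.30083 N. 110.30083 N = 110.30083 newton ≈ 110.3 newton (4 s.f.). Final answer: 110.3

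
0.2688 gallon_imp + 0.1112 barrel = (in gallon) 1 gallon_imp = 0.00454609 m^3, so 0.2688 gallon_imp = 0.2688 * 0.00454609 = 0.001221989 m^3. 1 barrel = 0.15898729 m^3, so 0.1112 barrel = 0.1112 * 0.15898729 = 0.017679387 m^3. Sum: 0.001221989 + 0.017679387 = 0.018901376 m^3. 1 gallon = 0.0037854118 m^3, so 0.018901376 m^3 = 0.018901376 / 0.0037854118 = 4.9932153 gallon ≈ 4.993 gallon (4 s.f.). Final answer: 4.993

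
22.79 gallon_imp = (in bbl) 1 gallon_imp = 0.00454609 m^3, so 22.79 gallon_imp = 22.79 * 0.00454609 = 0.10360539 m^3. 1 bbl = 0.15898729 m^3, so 0.10360539 m^3 = 0.10360539 / 0.15898729 = 0.6516583 bbl ≈ 0.6517 bbl (4 s.f.). Final answer: 0.6517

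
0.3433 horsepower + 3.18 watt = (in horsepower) 1 horsepower = 745.69987 W, so 0.3433 horsepower = 0.3433 * 745.69987 = 255.99877 W. 3.18 watt = 3.18 W. Sum: 255.99877 + 3.18 = 259.17877 W. 1 horsepower = 745.69987 W, so 259.17877 W = 259.17877 / 745.69987 = 0.34756445 horsepower ≈ 0.3476 horsepower (4 s.f.). Final answer: 0.3476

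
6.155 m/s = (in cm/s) 1 cm/s = 0.01 m/s, so 6.155 m/s = 6.155 / 0.01 = 615.5 cm/s. Final answer: 615.5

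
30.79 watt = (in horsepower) 30.79 watt = 30.79 W. 1 horsepower = 745.69987 W, so 30.79 W = 30.79 / 745.69987 = 0.04129007 horsepower ≈ 0.04129 horsepower (4 s.f.). Final answer: 0.04129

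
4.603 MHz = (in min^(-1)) 1 MHz = 1000000 Hz, so 4.603 MHz = 4.603 * 1000000 = 4603000 Hz. 1 min^(-1) = 0.016666667 Hz, so 4603000 Hz = 4603000 / 0.016666667 = 2.7618e+08 min^(-1) ≈ 2.762e+08 min^(-1) (4 s.f.). Final answer: 2.762e+08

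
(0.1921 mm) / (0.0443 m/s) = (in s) 0.004336. Check: 1 mm = 0.001 m, so 0.1921 mm = 0.1921 * 0.001 = 0.0001921 m. 0.0443 m/s is already in m/s. Combine: 0.0001921 m / 0.0443 m/s = 0.0043363431 s. Result: 0.0043363431 s ≈ 0.004336 s (4 s.f.).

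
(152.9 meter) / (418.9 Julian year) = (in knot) 2.248e-08. Check: 152.9 meter = 152.9 m. 1 Julian year = 31557600 s, so 418.9 Julian year = 418.9 * 31557600 = 1.3219479e+10 s. Combine: 152.9 m / 1.3219479e+10 s = 1.1566266e-08 m/s. 1 knot = 0.51444444 m/s, so 1.1566266e-08 m/s = 1.1566266e-08 / 0.51444444 = 2.2483022e-08 knot ≈ 2.248e-08 knot (4 s.f.).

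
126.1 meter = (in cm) 126.1 meter = 126.1 m. 1 cm = 0.01 m, so 126.1 m = 126.1 / 0.01 = 12610 cm ≈ 1.261e+04 cm (4 s.f.). Final answer: 1.261e+04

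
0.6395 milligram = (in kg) 6.395e-07. Check: 1 milligram = 1e-06 kg, so 0.6395 milligram = 0.6395 * 1e-06 = 6.395e-07 kg. Result: 6.395e-07 kg.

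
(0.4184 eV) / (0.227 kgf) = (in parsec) 1 eV = 1.6021766e-19 J, so 0.4184 eV = 0.4184 * 1.6021766e-19 = 6.703507e-20 J. 1 kgf = 9.80665 N, so 0.227 kgf = 0.227 * 9.80665 = 2.2261095 N. Combine: 6.703507e-20 J / 2.2261095 N = 3.0113105e-20 m. 1 parsec = 3.0856776e+16 m, so 3.0113105e-20 m = 3.0113105e-20 / 3.0856776e+16 = 9.7589927e-37 parsec ≈ 9.759e-37 parsec (4 s.f.). Final answer: 9.759e-37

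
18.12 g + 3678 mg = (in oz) 0.7689. Check: 1 g = 0.001 kg, so 18.12 g = 18.12 * 0.001 = 0.01812 kg. 1 mg = 1e-06 kg, so 3678 mg = 3678 * 1e-06 = 0.003678 kg. Sum: 0.01812 + 0.003678 = 0.021798 kg. 1 oz = 0.028349523 kg, so 0.021798 kg = 0.021798 / 0.028349523 = 0.76890182 oz ≈ 0.7689 oz (4 s.f.).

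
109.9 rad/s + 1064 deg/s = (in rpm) 109.9 rad/s is already in rad/s. 1 deg/s = 0.017453293 rad/s, so 1064 deg/s = 1064 * 0.017453293 = 18.570303 rad/s. Sum: 109.9 + 18.570303 = 128.4703 rad/s. 1 rpm = 0.10471976 rad/s, so 128.4703 rad/s = 128.4703 / 0.10471976 = 1226.801 rpm ≈ 1227 rpm (4 s.f.). Final answer: 1227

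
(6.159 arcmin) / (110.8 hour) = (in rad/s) 4.492e-09. Check: 1 arcmin = 0.00029088821 rad, so 6.159 arcmin = 6.159 * 0.00029088821 = 0.0017915805 rad. 1 hour = 3600 s, so 110.8 hour = 110.8 * 3600 = 398880 s. Combine: 0.0017915805 rad / 398880 s = 4.4915275e-09 rad/s. Result: 4.4915275e-09 rad/s ≈ 4.492e-09 rad/s (4 s.f.).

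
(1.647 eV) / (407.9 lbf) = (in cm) 1 eV = 1.6021766e-19 J, so 1.647 eV = 1.647 * 1.6021766e-19 = 2.6387849e-19 J. 1 lbf = 4.4482216 N, so 407.9 lbf = 407.9 * 4.4482216 = 1814.4296 N. Combine: 2.6387849e-19 J / 1814.4296 N = 1.454333e-22 m. 1 cm = 0.01 m, so 1.454333e-22 m = 1.454333e-22 / 0.01 = 1.454333e-20 cm ≈ 1.454e-20 cm (4 s.f.). Final answer: 1.454e-20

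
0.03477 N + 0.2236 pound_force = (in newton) 0.03477 N is already in N. 1 pound_force = 4.4482216 N, so 0.2236 pound_force = 0.2236 * 4.4482216 = 0.99462235 N. Sum: 0.03477 + 0.99462235 = 1.0293924 N. 1.0293924 N = 1.0293924 newton ≈ 1.029 newton (4 s.f.). Final answer: 1.029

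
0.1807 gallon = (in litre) 1 gallon = 0.0037854118 m^3, so 0.1807 gallon = 0.1807 * 0.0037854118 = 0.00068402391 m^3. 1 litre = 0.001 m^3, so 0.00068402391 m^3 = 0.00068402391 / 0.001 = 0.68402391 litre ≈ 0.684 litre (4 s.f.). Final answer: 0.684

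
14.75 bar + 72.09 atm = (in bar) 1 bar = 100000 Pa, so 14.75 bar = 14.75 * 100000 = 1475000 Pa. 1 atm = 101325 Pa, so 72.09 atm = 72.09 * 101325 = 7304519.2 Pa. Sum: 1475000 + 7304519.2 = 8779519.2 Pa. 1 bar = 100000 Pa, so 8779519.2 Pa = 8779519.2 / 100000 = 87.795192 bar ≈ 87.8 bar (4 s.f.). Final answer: 87.8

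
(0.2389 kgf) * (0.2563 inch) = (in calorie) 1 kgf = 9.80665 N, so 0.2389 kgf = 0.2389 * 9.80665 = 2.3428087 N. 1 inch = 0.0254 m, so 0.2563 inch = 0.2563 * 0.0254 = 0.00651002 m. Combine: 2.3428087 N * 0.00651002 m = 0.015251731 J. 1 calorie = 4.184 J, so 0.015251731 J = 0.015251731 / 4.184 = 0.0036452513 calorie ≈ 0.003645 calorie (4 s.f.). Final answer: 0.003645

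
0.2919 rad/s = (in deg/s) 16.72. Check: 1 deg/s = 0.017453293 rad/s, so 0.2919 rad/s = 0.2919 / 0.017453293 = 16.724638 deg/s ≈ 16.72 deg/s (4 s.f.).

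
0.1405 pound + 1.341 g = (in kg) 1 pound = 0.45359237 kg, so 0.1405 pound = 0.1405 * 0.45359237 = 0.063729728 kg. 1 g = 0.001 kg, so 1.341 g = 1.341 * 0.001 = 0.001341 kg. Sum: 0.063729728 + 0.001341 = 0.065070728 kg. Result: 0.065070728 kg ≈ 0.06507 kg (4 s.f.). Final answer: 0.06507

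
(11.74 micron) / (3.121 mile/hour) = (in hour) 1 micron = 1e-06 m, so 11.74 micron = 11.74 * 1e-06 = 1.174e-05 m. 1 mile/hour = 0.44704 m/s, so 3.121 mile/hour = 3.121 * 0.44704 = 1.3952118 m/s. Combine: 1.174e-05 m / 1.3952118 m/s = 8.4144928e-06 s. 1 hour = 3600 s, so 8.4144928e-06 s = 8.4144928e-06 / 3600 = 2.3373591e-09 hour ≈ 2.337e-09 hour (4 s.f.). Final answer: 2.337e-09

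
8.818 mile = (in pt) 4.023e+07. Check: 1 mile = 1609.344 m, so 8.818 mile = 8.818 * 1609.344 = 14191.195 m. 1 pt = 0.00035277778 m, so 14191.195 m = 14191.195 / 0.00035277778 = 40227011 pt ≈ 4.023e+07 pt (4 s.f.).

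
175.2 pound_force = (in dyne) 7.793e+07. Check: 1 pound_force = 4.4482216 N, so 175.2 pound_force = 175.2 * 4.4482216 = 779.32843 N. 1 dyne = 1e-05 N, so 779.32843 N = 779.32843 / 1e-05 = 77932843 dyne ≈ 7.793e+07 dyne (4 s.f.).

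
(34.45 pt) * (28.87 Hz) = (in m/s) 0.3509. Check: 1 pt = 0.00035277778 m, so 34.45 pt = 34.45 * 0.00035277778 = 0.012153194 m. 28.87 Hz is already in Hz. Combine: 0.012153194 m * 28.87 Hz = 0.35086272 m/s. Result: 0.35086272 m/s ≈ 0.3509 m/s (4 s.f.).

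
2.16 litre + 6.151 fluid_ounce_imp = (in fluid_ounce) 1 litre = 0.001 m^3, so 2.16 litre = 2.16 * 0.001 = 0.00216 m^3. 1 fluid_ounce_imp = 2.8413063e-05 m^3, so 6.151 fluid_ounce_imp = 6.151 * 2.8413063e-05 = 0.00017476875 m^3. Sum: 0.00216 + 0.00017476875 = 0.0023347687 m^3. 1 fluid_ounce = 2.957353e-05 m^3, so 0.0023347687 m^3 = 0.0023347687 / 2.957353e-05 = 78.947923 fluid_ounce ≈ 78.95 fluid_ounce (4 s.f.). Final answer: 78.95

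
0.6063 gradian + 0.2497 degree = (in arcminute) 47.72. Check: 1 gradian = 0.015707963 rad, so 0.6063 gradian = 0.6063 * 0.015707963 = 0.0095237381 rad. 1 degree = 0.017453293 rad, so 0.2497 degree = 0.2497 * 0.017453293 = 0.0043580871 rad. Sum: 0.0095237381 + 0.0043580871 = 0.013881825 rad. 1 arcminute = 0.00029088821 rad, so 0.013881825 rad = 0.013881825 / 0.00029088821 = 47.7222 arcminute ≈ 47.72 arcminute (4 s.f.).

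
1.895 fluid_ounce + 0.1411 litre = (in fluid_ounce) 6.666. Check: 1 fluid_ounce = 2.957353e-05 m^3, so 1.895 fluid_ounce = 1.895 * 2.957353e-05 = 5.6041839e-05 m^3. 1 litre = 0.001 m^3, so 0.1411 litre = 0.1411 * 0.001 = 0.0001411 m^3. Sum: 5.6041839e-05 + 0.0001411 = 0.00019714184 m^3. 1 fluid_ounce = 2.957353e-05 m^3, so 0.00019714184 m^3 = 0.00019714184 / 2.957353e-05 = 6.6661586 fluid_ounce ≈ 6.666 fluid_ounce (4 s.f.).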